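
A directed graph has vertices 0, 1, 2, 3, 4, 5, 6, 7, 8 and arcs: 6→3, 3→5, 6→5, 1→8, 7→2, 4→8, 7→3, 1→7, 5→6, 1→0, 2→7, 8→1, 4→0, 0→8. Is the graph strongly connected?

No

There is no directed path from 8 to 4, so the graph is not strongly connected.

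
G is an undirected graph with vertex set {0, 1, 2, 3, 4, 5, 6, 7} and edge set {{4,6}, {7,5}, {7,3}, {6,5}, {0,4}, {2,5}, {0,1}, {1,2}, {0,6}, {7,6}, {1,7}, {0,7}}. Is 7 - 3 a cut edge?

Yes

Removing 7 - 3 leaves no path between 7 and 3: the component count goes from 1 to 2. So it is a bridge.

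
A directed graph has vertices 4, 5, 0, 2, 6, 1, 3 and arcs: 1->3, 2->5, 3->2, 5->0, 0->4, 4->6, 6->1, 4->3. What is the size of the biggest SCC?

7

{0, 1, 2, 3, 4, 5, 6} are all mutually reachable — one SCC of size 7.
The largest has 7 vertices.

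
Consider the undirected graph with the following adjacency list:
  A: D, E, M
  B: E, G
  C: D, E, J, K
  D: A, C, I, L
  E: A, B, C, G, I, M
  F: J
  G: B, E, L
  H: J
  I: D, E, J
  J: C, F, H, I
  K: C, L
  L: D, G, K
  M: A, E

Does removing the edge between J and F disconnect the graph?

Yes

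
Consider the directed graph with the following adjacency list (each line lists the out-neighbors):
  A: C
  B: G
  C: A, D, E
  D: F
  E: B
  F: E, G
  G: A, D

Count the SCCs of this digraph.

1

{A, B, C, D, E, F, G} are all mutually reachable — one SCC of size 7.
That gives 1 strongly connected component.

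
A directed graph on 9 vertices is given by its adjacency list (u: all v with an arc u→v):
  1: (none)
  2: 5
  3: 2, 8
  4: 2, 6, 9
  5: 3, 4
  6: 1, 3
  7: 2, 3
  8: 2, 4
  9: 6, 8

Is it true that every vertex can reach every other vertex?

There is no directed path from 4 to 7, so the graph is not strongly connected.

No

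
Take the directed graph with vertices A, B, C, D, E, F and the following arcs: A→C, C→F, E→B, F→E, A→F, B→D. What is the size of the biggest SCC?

1

{C} is an SCC by itself.
{A} is an SCC by itself.
{B} is an SCC by itself.
{F} is an SCC by itself.
{E} is an SCC by itself.
(and 1 more singleton SCC)
The largest has 1 vertex.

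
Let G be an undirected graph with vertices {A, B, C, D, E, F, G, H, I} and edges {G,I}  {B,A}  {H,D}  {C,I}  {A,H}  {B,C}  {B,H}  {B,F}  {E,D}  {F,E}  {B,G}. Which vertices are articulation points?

B

Removing B increases the component count from 1 to 2, so B is a cut vertex.
By contrast removing G leaves 1 component; it is not a cut vertex. No other vertex is a cut vertex either.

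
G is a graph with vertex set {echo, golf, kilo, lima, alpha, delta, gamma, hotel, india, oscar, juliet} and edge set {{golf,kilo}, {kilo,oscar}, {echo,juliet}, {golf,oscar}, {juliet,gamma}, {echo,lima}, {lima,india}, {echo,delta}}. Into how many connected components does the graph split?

4

hotel is isolated — a component by itself.
alpha is isolated — a component by itself.
Starting from golf we can reach golf, kilo, oscar. That is one component of size 3.
Starting from echo we can reach echo, lima, delta, gamma, india, juliet. That is one component of size 6.
Total: 4 components.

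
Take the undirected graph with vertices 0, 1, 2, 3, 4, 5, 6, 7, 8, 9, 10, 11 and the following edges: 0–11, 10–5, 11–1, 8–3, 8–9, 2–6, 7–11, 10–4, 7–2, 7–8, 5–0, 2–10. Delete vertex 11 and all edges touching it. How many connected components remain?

With 11 gone, the remaining components are: {1}; {0, 2, 3, 4, 5, 6, 7, 8, 9, 10}.
That is 2 components.

2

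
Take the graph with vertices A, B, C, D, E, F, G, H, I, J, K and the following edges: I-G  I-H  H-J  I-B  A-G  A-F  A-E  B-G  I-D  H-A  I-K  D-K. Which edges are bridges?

The edges on the cycle I-H-A-G-I are not bridges since each lies on that cycle.
But removing H-J disconnects H from J; removing F-A disconnects F from A; removing E-A disconnects E from A — these are bridges.

A-E, A-F, H-J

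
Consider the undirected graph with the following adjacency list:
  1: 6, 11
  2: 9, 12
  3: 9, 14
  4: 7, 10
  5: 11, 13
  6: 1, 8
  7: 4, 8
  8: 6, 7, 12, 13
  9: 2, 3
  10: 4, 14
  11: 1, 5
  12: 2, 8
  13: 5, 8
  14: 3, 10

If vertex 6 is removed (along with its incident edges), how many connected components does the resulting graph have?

With 6 gone, the remaining components are: {1, 2, 3, 4, 5, 7, 8, 9, 10, 11, 12, 13, 14}.
That is 1 component.

1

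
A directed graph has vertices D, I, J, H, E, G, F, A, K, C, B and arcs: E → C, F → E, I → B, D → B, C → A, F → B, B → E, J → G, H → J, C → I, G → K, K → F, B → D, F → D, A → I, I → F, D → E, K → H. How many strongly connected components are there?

{A, B, C, D, E, F, I} are all mutually reachable — one SCC of size 7.
{G, H, J, K} are all mutually reachable — one SCC of size 4.
That gives 2 strongly connected components.

2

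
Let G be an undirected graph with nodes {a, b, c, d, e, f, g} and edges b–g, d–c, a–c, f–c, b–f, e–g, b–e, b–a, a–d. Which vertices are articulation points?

b

Removing b increases the component count from 1 to 2, so b is a cut vertex.
By contrast removing g leaves 1 component; it is not a cut vertex. No other vertex is a cut vertex either.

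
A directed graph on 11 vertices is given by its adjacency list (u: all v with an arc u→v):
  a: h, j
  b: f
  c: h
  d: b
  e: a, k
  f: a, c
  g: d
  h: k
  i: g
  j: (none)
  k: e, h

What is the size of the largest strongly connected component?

4

{a, e, h, k} are all mutually reachable — one SCC of size 4.
{c} is an SCC by itself.
{g} is an SCC by itself.
{d} is an SCC by itself.
{j} is an SCC by itself.
(and 3 more singleton SCCs)
The largest has 4 vertices.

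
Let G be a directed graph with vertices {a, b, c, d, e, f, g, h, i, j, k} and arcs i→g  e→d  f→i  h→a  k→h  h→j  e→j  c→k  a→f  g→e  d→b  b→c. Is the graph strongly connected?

There is no directed path from j to d, so the graph is not strongly connected.

No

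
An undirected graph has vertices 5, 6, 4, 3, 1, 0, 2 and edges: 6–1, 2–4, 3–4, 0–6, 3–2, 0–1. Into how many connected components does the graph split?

3

5 is isolated — a component by itself.
Starting from 0 we can reach 0, 1, 6. That is one component of size 3.
Starting from 2 we can reach 2, 3, 4. That is one component of size 3.
Total: 3 components.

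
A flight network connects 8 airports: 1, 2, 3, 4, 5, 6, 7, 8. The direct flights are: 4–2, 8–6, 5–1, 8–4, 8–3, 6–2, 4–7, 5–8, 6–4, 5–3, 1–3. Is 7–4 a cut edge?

Yes

Removing 7–4 leaves no path between 7 and 4: the component count goes from 1 to 2. So it is a bridge.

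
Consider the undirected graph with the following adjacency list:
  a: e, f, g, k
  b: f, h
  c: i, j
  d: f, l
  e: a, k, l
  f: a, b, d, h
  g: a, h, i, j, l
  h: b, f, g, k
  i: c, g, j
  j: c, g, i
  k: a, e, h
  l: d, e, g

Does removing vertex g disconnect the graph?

Deleting g raises the number of components from 1 to 2, so g is a cut vertex.

Yes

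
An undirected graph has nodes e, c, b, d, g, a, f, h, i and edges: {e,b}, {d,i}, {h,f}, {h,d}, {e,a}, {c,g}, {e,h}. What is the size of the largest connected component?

7

Starting from c we can reach c, g. That is one component of size 2.
Starting from a we can reach a, b, d, e, f, h, i. That is one component of size 7.
The largest has 7 vertices.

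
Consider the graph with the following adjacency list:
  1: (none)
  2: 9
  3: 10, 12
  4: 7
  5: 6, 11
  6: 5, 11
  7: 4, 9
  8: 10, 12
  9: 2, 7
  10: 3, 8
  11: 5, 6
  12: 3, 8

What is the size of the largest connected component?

4

1 is isolated — a component by itself.
Starting from 5 we can reach 5, 6, 11. That is one component of size 3.
Starting from 2 we can reach 2, 4, 7, 9. That is one component of size 4.
Starting from 3 we can reach 3, 8, 10, 12. That is one component of size 4.
The largest has 4 vertices.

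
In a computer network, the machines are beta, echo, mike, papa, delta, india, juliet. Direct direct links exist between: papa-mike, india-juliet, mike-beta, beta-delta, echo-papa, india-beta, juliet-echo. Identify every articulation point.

Removing beta increases the component count from 1 to 2, so beta is a cut vertex.
By contrast removing delta leaves 1 component; it is not a cut vertex. No other vertex is a cut vertex either.

beta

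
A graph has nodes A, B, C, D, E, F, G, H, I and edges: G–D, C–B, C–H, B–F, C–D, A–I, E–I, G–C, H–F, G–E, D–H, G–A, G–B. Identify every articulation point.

G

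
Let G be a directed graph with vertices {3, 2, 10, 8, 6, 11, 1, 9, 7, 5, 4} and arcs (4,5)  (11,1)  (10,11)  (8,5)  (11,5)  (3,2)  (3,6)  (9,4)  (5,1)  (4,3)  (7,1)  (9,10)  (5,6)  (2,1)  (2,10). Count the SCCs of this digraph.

11

{8} is an SCC by itself.
{3} is an SCC by itself.
{6} is an SCC by itself.
{9} is an SCC by itself.
{7} is an SCC by itself.
(and 6 more singleton SCCs)
That gives 11 strongly connected components.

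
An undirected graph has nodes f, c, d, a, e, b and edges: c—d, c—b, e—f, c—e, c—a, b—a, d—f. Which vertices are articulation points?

Removing c increases the component count from 1 to 2, so c is a cut vertex.
By contrast removing e leaves 1 component; it is not a cut vertex. No other vertex is a cut vertex either.

c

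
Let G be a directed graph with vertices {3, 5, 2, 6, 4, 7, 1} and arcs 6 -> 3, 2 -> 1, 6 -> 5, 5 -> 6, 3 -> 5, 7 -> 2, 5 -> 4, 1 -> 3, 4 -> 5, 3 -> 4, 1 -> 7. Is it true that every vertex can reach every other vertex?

There is no directed path from 4 to 1, so the graph is not strongly connected.

No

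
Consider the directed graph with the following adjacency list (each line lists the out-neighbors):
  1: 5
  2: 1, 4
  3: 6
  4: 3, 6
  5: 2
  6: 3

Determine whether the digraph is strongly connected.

There is no directed path from 4 to 1, so the graph is not strongly connected.

No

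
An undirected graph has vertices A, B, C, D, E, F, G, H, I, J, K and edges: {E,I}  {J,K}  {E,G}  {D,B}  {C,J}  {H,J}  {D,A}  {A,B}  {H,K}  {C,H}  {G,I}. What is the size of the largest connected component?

4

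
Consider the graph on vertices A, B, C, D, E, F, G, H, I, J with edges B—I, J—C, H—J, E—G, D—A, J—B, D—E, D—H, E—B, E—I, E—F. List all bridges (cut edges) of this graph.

The edges on the cycle D-E-I-B-J-H-D are not bridges since each lies on that cycle.
But removing E—G disconnects E from G; removing E—F disconnects E from F; removing A—D disconnects A from D; removing C—J disconnects C from J — these are bridges.

A-D, C-J, E-F, E-G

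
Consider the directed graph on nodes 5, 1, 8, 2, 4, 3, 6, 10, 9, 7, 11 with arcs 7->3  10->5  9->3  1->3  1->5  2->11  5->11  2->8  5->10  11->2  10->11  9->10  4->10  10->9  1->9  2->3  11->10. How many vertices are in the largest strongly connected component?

{2, 5, 9, 10, 11} are all mutually reachable — one SCC of size 5.
{3} is an SCC by itself.
{1} is an SCC by itself.
{8} is an SCC by itself.
{6} is an SCC by itself.
(and 2 more singleton SCCs)
The largest has 5 vertices.

5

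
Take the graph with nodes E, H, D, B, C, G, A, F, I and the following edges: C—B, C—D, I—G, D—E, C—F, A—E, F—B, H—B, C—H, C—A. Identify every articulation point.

C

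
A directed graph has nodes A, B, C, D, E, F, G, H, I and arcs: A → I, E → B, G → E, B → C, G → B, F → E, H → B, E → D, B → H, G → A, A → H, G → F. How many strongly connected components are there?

8

{B, H} are all mutually reachable — one SCC of size 2.
{G} is an SCC by itself.
{C} is an SCC by itself.
{A} is an SCC by itself.
{E} is an SCC by itself.
(and 3 more singleton SCCs)
That gives 8 strongly connected components.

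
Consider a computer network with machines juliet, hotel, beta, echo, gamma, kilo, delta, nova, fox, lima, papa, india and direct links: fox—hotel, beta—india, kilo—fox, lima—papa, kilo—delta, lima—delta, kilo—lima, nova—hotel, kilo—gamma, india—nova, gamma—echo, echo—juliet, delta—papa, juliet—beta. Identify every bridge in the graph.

The edges on the cycle kilo-lima-papa-delta-kilo are not bridges since each lies on that cycle.
Every edge lies on some cycle, so there are no bridges.

none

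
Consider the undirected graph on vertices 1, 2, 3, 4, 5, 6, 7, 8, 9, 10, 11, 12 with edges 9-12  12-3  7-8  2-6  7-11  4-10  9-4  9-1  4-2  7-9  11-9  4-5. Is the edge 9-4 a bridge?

Yes

Removing 9-4 leaves no path between 9 and 4: the component count goes from 1 to 2. So it is a bridge.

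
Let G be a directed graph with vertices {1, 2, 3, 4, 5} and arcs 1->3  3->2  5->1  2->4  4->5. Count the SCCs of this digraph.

{1, 2, 3, 4, 5} are all mutually reachable — one SCC of size 5.
That gives 1 strongly connected component.

1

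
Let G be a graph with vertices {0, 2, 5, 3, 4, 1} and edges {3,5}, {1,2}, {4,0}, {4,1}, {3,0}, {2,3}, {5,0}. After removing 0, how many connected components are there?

With 0 gone, the remaining components are: {1, 2, 3, 4, 5}.
That is 1 component.

1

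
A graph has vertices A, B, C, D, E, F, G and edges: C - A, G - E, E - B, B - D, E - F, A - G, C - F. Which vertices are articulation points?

Removing B increases the component count from 1 to 2, so B is a cut vertex.
Removing E increases the component count from 1 to 2, so E is a cut vertex.
By contrast removing F leaves 1 component; it is not a cut vertex. No other vertex is a cut vertex either.

B, E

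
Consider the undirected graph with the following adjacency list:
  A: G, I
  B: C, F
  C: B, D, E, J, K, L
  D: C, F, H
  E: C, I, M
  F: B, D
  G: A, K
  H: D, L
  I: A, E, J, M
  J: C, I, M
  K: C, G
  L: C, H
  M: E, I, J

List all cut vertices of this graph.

C

Removing C increases the component count from 1 to 2, so C is a cut vertex.
By contrast removing E leaves 1 component; it is not a cut vertex. No other vertex is a cut vertex either.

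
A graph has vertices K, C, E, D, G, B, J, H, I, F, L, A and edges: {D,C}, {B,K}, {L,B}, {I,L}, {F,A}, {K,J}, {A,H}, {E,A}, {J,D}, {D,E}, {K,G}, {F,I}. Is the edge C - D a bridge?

Yes

Removing C - D leaves no path between C and D: the component count goes from 1 to 2. So it is a bridge.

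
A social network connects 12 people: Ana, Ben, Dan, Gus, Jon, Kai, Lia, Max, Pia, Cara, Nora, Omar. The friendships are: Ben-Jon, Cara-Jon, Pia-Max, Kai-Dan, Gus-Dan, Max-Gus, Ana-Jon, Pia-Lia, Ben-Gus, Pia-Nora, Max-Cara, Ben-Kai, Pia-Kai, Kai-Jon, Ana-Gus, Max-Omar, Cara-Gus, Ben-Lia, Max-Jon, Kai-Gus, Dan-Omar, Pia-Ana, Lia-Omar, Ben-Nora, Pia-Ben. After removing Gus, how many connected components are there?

1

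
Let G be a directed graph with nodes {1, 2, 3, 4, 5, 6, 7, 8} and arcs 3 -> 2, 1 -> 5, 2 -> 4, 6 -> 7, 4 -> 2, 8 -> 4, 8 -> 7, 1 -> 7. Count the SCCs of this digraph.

7

{2, 4} are all mutually reachable — one SCC of size 2.
{6} is an SCC by itself.
{1} is an SCC by itself.
{8} is an SCC by itself.
{7} is an SCC by itself.
(and 2 more singleton SCCs)
That gives 7 strongly connected components.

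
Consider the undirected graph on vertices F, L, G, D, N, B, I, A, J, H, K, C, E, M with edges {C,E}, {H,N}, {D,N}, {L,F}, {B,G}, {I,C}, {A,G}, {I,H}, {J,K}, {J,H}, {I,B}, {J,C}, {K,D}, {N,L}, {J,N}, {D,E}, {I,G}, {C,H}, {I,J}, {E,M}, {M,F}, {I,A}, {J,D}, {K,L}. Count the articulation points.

1

Removing I increases the component count from 1 to 2, so I is a cut vertex.
By contrast removing B leaves 1 component; it is not a cut vertex. No other vertex is a cut vertex either.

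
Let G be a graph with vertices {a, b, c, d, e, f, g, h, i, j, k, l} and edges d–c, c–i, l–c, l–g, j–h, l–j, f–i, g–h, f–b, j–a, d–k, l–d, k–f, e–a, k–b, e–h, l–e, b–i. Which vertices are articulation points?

l

Removing l increases the component count from 1 to 2, so l is a cut vertex.
By contrast removing k leaves 1 component; it is not a cut vertex. No other vertex is a cut vertex either.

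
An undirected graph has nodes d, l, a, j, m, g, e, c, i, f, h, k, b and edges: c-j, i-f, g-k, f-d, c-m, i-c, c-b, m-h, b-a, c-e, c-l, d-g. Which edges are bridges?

removing d-f disconnects d from f; removing g-k disconnects g from k; removing f-i disconnects f from i; removing c-i disconnects c from i — these are bridges.
In total 12 edges are bridges.

a-b, b-c, c-e, c-i, c-j, c-l, c-m, d-f, d-g, f-i, g-k, h-m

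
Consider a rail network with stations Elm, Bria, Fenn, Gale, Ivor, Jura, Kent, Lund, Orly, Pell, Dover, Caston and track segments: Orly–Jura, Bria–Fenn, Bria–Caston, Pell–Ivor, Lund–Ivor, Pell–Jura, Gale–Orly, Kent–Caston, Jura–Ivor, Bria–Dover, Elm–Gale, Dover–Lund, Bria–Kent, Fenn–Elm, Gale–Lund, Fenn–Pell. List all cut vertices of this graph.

Bria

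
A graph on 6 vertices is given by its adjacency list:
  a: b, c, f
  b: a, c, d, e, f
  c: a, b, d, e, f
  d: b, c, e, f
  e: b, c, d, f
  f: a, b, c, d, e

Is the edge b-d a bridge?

After removing b-d, the path b-f-d still connects them, so the edge is not a bridge.

No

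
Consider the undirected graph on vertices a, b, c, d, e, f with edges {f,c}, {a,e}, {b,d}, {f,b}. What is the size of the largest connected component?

4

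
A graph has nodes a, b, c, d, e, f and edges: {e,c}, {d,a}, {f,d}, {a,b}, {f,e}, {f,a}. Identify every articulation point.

Removing a increases the component count from 1 to 2, so a is a cut vertex.
Removing e increases the component count from 1 to 2, so e is a cut vertex.
Removing f increases the component count from 1 to 2, so f is a cut vertex.
By contrast removing d leaves 1 component; it is not a cut vertex. No other vertex is a cut vertex either.

a, e, f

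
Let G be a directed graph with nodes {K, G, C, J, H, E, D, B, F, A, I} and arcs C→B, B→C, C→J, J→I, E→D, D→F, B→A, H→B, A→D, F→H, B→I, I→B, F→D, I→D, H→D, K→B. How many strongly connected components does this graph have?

{A, B, C, D, F, H, I, J} are all mutually reachable — one SCC of size 8.
{E} is an SCC by itself.
{G} is an SCC by itself.
{K} is an SCC by itself.
That gives 4 strongly connected components.

4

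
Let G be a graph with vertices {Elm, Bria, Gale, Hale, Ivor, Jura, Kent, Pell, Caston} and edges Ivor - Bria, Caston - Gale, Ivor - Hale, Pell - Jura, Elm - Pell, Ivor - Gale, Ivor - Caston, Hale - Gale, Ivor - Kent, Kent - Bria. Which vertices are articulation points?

Ivor, Pell

Removing Ivor increases the component count from 2 to 3, so Ivor is a cut vertex.
Removing Pell increases the component count from 2 to 3, so Pell is a cut vertex.
By contrast removing Kent leaves 2 components; it is not a cut vertex. No other vertex is a cut vertex either.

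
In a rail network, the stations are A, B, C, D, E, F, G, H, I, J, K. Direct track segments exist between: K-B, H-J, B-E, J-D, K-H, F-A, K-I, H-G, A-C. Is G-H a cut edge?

Yes

Removing G-H leaves no path between G and H: the component count goes from 2 to 3. So it is a bridge.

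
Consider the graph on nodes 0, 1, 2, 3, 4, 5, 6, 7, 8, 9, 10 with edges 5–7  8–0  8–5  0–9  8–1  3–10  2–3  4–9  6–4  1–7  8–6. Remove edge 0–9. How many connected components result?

2

0 and 9 are still connected via 0-8-6-4-9, so the component count stays at 2.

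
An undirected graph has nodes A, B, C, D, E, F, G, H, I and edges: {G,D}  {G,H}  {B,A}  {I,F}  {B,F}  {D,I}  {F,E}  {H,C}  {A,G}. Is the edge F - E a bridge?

Yes

Removing F - E leaves no path between F and E: the component count goes from 1 to 2. So it is a bridge.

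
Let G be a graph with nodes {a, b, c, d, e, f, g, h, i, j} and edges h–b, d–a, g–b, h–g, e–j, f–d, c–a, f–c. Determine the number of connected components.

i is isolated — a component by itself.
Starting from e we can reach e, j. That is one component of size 2.
Starting from b we can reach b, g, h. That is one component of size 3.
Starting from a we can reach a, c, d, f. That is one component of size 4.
Total: 4 components.

4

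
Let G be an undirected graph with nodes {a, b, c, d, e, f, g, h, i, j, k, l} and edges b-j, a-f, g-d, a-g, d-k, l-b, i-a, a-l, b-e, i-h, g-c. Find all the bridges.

removing d-g disconnects d from g; removing g-a disconnects g from a; removing d-k disconnects d from k; removing f-a disconnects f from a — these are bridges.
In total 11 edges are bridges.

a-f, a-g, a-i, a-l, b-e, b-j, b-l, c-g, d-g, d-k, h-i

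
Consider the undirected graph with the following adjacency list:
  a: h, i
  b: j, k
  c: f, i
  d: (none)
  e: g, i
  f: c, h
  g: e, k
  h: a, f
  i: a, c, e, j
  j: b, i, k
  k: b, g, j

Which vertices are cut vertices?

i

Removing i increases the component count from 2 to 3, so i is a cut vertex.
By contrast removing b leaves 2 components; it is not a cut vertex. No other vertex is a cut vertex either.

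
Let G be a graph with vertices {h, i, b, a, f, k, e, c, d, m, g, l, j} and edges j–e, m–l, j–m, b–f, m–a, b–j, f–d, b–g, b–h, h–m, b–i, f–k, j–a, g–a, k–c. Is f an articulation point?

Deleting f raises the number of components from 1 to 3, so f is a cut vertex.

Yes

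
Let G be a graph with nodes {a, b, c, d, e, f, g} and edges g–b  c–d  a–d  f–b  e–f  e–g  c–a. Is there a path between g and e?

Yes

From g we can reach b, e, f, g, which includes e.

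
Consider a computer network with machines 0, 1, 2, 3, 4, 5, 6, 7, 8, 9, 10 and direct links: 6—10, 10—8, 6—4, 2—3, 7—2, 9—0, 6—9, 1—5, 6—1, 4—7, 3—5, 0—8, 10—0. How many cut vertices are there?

Removing 6 increases the component count from 1 to 2, so 6 is a cut vertex.
By contrast removing 4 leaves 1 component; it is not a cut vertex. No other vertex is a cut vertex either.

1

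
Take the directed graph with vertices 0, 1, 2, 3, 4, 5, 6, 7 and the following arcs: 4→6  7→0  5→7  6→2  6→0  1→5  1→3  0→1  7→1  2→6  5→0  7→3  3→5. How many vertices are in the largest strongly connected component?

5

{0, 1, 3, 5, 7} are all mutually reachable — one SCC of size 5.
{2, 6} are all mutually reachable — one SCC of size 2.
{4} is an SCC by itself.
The largest has 5 vertices.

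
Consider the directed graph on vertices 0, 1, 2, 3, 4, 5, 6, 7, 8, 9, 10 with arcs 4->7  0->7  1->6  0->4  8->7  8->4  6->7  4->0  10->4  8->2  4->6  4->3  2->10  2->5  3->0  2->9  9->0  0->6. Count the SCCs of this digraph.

{0, 3, 4} are all mutually reachable — one SCC of size 3.
{10} is an SCC by itself.
{2} is an SCC by itself.
{9} is an SCC by itself.
{8} is an SCC by itself.
(and 4 more singleton SCCs)
That gives 9 strongly connected components.

9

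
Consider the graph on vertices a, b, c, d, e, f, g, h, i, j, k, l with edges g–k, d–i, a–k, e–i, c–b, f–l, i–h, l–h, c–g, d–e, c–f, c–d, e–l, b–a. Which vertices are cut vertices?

Removing c increases the component count from 2 to 3, so c is a cut vertex.
By contrast removing l leaves 2 components; it is not a cut vertex. No other vertex is a cut vertex either.

c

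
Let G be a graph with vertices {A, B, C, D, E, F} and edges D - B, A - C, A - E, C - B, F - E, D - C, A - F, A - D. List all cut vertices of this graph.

A

Removing A increases the component count from 1 to 2, so A is a cut vertex.
By contrast removing D leaves 1 component; it is not a cut vertex. No other vertex is a cut vertex either.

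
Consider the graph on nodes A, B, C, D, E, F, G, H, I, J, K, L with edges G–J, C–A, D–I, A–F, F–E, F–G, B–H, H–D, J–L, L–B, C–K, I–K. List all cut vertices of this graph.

F

Removing F increases the component count from 1 to 2, so F is a cut vertex.
By contrast removing L leaves 1 component; it is not a cut vertex. No other vertex is a cut vertex either.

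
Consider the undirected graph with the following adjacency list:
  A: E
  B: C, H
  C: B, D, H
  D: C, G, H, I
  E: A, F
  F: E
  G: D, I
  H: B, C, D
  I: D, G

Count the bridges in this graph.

The edges on the cycle D-I-G-D are not bridges since each lies on that cycle.
But removing A-E disconnects A from E; removing F-E disconnects F from E — these are bridges.
That makes 2 bridges.

2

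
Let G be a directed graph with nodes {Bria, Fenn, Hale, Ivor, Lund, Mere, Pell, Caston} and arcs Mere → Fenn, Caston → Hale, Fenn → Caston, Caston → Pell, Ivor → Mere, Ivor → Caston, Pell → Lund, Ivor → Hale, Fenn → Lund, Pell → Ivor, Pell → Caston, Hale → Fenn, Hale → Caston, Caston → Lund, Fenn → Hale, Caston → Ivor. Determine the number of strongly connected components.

3

{Fenn, Hale, Ivor, Mere, Pell, Caston} are all mutually reachable — one SCC of size 6.
{Lund} is an SCC by itself.
{Bria} is an SCC by itself.
That gives 3 strongly connected components.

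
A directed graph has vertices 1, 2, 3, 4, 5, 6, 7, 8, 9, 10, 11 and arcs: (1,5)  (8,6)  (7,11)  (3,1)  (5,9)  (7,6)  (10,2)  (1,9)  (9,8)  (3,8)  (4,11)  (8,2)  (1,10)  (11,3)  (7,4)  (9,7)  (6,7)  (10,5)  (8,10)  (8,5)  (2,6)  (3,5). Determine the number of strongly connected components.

{1, 2, 3, 4, 5, 6, 7, 8, 9, 10, 11} are all mutually reachable — one SCC of size 11.
That gives 1 strongly connected component.

1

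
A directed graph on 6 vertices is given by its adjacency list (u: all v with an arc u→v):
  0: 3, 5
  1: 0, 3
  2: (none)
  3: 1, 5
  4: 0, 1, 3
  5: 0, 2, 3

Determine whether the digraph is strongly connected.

No

There is no directed path from 5 to 4, so the graph is not strongly connected.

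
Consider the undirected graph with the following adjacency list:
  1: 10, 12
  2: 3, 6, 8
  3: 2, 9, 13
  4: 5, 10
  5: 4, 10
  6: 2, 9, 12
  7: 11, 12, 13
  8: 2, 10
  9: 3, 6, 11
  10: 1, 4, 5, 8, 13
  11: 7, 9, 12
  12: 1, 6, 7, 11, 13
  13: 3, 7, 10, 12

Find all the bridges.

none

The edges on the cycle 10-4-5-10 are not bridges since each lies on that cycle.
Every edge lies on some cycle, so there are no bridges.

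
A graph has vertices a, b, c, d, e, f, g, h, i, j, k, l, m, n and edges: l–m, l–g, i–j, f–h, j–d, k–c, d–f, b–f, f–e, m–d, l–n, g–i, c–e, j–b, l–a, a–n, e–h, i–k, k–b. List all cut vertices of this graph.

l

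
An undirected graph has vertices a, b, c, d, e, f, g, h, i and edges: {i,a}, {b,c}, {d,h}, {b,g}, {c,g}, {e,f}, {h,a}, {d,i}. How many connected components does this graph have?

3

Starting from e we can reach e, f. That is one component of size 2.
Starting from b we can reach b, c, g. That is one component of size 3.
Starting from a we can reach a, d, h, i. That is one component of size 4.
Total: 3 components.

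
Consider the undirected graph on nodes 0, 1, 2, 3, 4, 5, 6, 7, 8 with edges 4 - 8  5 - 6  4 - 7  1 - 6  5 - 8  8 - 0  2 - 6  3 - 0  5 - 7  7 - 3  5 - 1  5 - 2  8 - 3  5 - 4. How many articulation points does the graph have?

1

Removing 5 increases the component count from 1 to 2, so 5 is a cut vertex.
By contrast removing 8 leaves 1 component; it is not a cut vertex. No other vertex is a cut vertex either.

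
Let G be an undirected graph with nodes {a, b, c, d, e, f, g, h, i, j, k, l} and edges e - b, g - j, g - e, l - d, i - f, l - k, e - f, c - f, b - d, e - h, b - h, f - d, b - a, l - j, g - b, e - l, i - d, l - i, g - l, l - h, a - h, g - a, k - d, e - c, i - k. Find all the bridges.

The edges on the cycle g-e-c-f-i-l-g are not bridges since each lies on that cycle.
Every edge lies on some cycle, so there are no bridges.

none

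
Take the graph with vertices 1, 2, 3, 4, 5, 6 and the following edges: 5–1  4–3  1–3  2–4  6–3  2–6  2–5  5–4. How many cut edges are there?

0

The edges on the cycle 2-6-3-4-5-2 are not bridges since each lies on that cycle.
Every edge lies on some cycle, so there are no bridges.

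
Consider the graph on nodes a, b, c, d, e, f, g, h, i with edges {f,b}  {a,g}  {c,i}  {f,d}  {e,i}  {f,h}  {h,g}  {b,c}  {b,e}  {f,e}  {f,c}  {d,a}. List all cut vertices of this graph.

f

Removing f increases the component count from 1 to 2, so f is a cut vertex.
By contrast removing g leaves 1 component; it is not a cut vertex. No other vertex is a cut vertex either.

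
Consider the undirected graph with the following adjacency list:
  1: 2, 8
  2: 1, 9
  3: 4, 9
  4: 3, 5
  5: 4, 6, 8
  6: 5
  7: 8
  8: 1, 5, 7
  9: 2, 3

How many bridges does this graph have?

2

The edges on the cycle 4-3-9-2-1-8-5-4 are not bridges since each lies on that cycle.
But removing 6-5 disconnects 6 from 5; removing 8-7 disconnects 8 from 7 — these are bridges.
That makes 2 bridges.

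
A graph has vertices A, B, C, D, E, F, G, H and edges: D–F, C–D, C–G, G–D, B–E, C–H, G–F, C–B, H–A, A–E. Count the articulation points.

Removing C increases the component count from 1 to 2, so C is a cut vertex.
By contrast removing A leaves 1 component; it is not a cut vertex. No other vertex is a cut vertex either.

1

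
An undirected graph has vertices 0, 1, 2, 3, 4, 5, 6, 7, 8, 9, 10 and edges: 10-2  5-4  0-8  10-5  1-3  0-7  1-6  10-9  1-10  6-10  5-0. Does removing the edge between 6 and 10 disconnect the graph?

No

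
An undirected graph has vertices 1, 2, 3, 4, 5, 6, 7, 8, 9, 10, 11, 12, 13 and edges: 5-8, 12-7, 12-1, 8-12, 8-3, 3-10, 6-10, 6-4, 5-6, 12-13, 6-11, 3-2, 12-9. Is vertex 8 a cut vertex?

Yes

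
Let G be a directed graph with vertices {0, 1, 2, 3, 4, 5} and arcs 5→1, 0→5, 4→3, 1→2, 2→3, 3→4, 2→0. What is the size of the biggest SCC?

4

{0, 1, 2, 5} are all mutually reachable — one SCC of size 4.
{3, 4} are all mutually reachable — one SCC of size 2.
The largest has 4 vertices.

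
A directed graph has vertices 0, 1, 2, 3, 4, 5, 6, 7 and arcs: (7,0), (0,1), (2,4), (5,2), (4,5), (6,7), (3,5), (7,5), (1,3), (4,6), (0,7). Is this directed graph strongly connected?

From 3 we can reach every vertex (0, 1, 2, 3, 4, 5, 6, 7), and every vertex can reach 3 (0, 1, 2, 3, 4, 5, 6, 7). So the whole graph is one strongly connected component.

Yes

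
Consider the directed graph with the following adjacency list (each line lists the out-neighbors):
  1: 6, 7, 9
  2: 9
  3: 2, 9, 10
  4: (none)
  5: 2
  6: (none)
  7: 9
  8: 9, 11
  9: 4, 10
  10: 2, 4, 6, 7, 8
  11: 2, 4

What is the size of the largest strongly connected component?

6

{2, 7, 8, 9, 10, 11} are all mutually reachable — one SCC of size 6.
{5} is an SCC by itself.
{1} is an SCC by itself.
{6} is an SCC by itself.
{4} is an SCC by itself.
(and 1 more singleton SCC)
The largest has 6 vertices.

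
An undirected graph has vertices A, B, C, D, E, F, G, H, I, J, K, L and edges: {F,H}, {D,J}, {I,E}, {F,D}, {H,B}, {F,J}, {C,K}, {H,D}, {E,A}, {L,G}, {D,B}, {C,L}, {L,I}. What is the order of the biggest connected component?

7

Starting from B we can reach B, D, F, H, J. That is one component of size 5.
Starting from A we can reach A, C, E, G, I, K, L. That is one component of size 7.
The largest has 7 vertices.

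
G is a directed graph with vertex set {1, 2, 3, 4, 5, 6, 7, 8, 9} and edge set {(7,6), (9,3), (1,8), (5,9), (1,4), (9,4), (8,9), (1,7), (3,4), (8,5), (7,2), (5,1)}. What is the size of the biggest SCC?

{1, 5, 8} are all mutually reachable — one SCC of size 3.
{2} is an SCC by itself.
{4} is an SCC by itself.
{7} is an SCC by itself.
{6} is an SCC by itself.
(and 2 more singleton SCCs)
The largest has 3 vertices.

3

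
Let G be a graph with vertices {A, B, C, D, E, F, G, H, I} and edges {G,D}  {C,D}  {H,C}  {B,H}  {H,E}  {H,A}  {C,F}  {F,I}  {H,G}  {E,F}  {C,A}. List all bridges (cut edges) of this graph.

B-H, F-I

The edges on the cycle H-C-F-E-H are not bridges since each lies on that cycle.
But removing B–H disconnects B from H; removing I–F disconnects I from F — these are bridges.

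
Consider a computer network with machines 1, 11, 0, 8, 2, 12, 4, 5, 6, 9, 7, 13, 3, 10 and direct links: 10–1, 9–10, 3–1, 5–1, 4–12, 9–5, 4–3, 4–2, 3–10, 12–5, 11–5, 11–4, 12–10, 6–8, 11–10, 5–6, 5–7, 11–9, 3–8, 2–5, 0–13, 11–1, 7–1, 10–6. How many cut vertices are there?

Removing 13, for instance, still leaves 2 components. No single vertex removal increases the component count — the graph has no articulation points.

0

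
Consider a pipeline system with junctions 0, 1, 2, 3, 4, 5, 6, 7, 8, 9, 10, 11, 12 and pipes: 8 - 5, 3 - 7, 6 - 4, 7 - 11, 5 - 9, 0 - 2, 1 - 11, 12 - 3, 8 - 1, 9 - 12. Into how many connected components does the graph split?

10 is isolated — a component by itself.
Starting from 0 we can reach 0, 2. That is one component of size 2.
Starting from 4 we can reach 4, 6. That is one component of size 2.
Starting from 1 we can reach 1, 3, 5, 7, 8, 9, 11, 12. That is one component of size 8.
Total: 4 components.

4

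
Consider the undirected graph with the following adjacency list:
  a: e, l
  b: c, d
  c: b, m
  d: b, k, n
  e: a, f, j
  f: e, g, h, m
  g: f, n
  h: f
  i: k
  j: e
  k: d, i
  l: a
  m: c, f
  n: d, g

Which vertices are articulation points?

a, d, e, f, k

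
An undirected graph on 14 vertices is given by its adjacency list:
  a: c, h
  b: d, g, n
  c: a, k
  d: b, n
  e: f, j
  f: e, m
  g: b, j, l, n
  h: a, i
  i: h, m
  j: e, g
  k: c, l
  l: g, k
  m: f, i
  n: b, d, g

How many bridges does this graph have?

0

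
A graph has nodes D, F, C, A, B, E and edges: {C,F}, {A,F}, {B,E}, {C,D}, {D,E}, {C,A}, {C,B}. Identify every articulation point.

C

Removing C increases the component count from 1 to 2, so C is a cut vertex.
By contrast removing D leaves 1 component; it is not a cut vertex. No other vertex is a cut vertex either.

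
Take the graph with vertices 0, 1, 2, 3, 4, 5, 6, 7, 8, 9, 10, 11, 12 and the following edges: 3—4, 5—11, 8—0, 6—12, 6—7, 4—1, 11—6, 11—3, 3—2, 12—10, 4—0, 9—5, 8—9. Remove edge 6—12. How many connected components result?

Before removal there is 1 component.
6—12 is a bridge — removing it separates 6's side from 12's side.
After removal: 2 components.

2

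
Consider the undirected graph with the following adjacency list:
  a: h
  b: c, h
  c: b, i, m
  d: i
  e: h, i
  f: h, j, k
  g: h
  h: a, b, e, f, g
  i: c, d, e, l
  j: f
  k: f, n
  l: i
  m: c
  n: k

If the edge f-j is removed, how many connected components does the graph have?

Before removal there is 1 component.
f-j is a bridge — removing it separates f's side from j's side.
After removal: 2 components.

2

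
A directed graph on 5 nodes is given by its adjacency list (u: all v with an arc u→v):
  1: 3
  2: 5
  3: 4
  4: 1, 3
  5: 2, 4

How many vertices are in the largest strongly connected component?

{1, 3, 4} are all mutually reachable — one SCC of size 3.
{2, 5} are all mutually reachable — one SCC of size 2.
The largest has 3 vertices.

3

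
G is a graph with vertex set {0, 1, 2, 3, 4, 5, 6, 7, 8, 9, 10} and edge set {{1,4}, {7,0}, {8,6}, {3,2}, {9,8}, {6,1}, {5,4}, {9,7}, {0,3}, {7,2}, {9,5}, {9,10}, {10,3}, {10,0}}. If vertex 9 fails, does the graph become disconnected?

Yes

Deleting 9 raises the number of components from 1 to 2, so 9 is a cut vertex.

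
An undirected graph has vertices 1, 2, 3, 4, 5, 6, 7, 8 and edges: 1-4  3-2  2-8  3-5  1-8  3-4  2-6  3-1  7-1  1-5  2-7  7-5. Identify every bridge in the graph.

2-6

The edges on the cycle 2-7-1-8-2 are not bridges since each lies on that cycle.
But removing 6-2 disconnects 6 from 2 — this is a bridge.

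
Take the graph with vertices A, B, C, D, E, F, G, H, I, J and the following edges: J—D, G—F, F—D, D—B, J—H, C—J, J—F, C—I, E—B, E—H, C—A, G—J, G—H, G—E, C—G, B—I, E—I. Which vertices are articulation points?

Removing C increases the component count from 1 to 2, so C is a cut vertex.
By contrast removing H leaves 1 component; it is not a cut vertex. No other vertex is a cut vertex either.

C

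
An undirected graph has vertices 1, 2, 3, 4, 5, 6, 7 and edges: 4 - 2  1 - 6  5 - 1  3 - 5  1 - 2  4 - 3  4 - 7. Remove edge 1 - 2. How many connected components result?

1

1 and 2 are still connected via 1-5-3-4-2, so the component count stays at 1.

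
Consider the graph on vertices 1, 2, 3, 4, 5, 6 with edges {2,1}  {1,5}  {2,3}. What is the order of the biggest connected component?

4

6 is isolated — a component by itself.
4 is isolated — a component by itself.
Starting from 1 we can reach 1, 2, 3, 5. That is one component of size 4.
The largest has 4 vertices.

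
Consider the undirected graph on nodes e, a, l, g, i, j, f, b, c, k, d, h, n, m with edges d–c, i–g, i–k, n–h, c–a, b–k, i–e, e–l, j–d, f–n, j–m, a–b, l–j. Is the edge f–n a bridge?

Yes

Removing f–n leaves no path between f and n: the component count goes from 2 to 3. So it is a bridge.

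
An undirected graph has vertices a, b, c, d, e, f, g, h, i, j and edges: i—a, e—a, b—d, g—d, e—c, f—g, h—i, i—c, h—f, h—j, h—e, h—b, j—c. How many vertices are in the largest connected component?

10

Starting from a we can reach a, b, c, d, e, f, g, h, i, j. That is one component of size 10.
The largest has 10 vertices.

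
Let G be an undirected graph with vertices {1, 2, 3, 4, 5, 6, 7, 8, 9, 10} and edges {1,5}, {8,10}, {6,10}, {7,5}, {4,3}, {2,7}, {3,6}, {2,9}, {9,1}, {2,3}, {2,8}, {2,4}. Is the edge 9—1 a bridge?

No

After removing 9—1, the path 9-2-7-5-1 still connects them, so the edge is not a bridge.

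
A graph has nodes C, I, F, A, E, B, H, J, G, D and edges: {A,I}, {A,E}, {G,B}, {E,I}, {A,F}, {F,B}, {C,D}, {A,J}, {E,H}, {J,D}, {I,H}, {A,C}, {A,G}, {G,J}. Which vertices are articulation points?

A

Removing A increases the component count from 1 to 2, so A is a cut vertex.
By contrast removing J leaves 1 component; it is not a cut vertex. No other vertex is a cut vertex either.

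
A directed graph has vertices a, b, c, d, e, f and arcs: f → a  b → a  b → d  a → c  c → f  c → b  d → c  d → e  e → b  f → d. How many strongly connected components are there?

1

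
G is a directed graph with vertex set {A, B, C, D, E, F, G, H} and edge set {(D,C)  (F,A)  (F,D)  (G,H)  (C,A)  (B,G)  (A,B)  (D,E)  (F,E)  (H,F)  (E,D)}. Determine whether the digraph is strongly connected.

Yes

From D we can reach every vertex (A, B, C, D, E, F, G, H), and every vertex can reach D (A, B, C, D, E, F, G, H). So the whole graph is one strongly connected component.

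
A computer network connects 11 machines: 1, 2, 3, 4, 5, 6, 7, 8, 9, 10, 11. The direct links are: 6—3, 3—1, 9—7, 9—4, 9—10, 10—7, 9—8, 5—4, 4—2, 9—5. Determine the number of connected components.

3

11 is isolated — a component by itself.
Starting from 1 we can reach 1, 3, 6. That is one component of size 3.
Starting from 2 we can reach 2, 4, 5, 7, 8, 9, 10. That is one component of size 7.
Total: 3 components.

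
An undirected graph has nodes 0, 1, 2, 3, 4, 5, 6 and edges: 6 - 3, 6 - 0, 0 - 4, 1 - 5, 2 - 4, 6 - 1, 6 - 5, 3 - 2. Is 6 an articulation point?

Deleting 6 raises the number of components from 1 to 2, so 6 is a cut vertex.

Yes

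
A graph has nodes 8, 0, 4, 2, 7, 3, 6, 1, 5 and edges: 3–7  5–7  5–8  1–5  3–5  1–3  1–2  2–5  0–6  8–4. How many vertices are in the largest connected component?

Starting from 0 we can reach 0, 6. That is one component of size 2.
Starting from 1 we can reach 1, 2, 3, 4, 5, 7, 8. That is one component of size 7.
The largest has 7 vertices.

7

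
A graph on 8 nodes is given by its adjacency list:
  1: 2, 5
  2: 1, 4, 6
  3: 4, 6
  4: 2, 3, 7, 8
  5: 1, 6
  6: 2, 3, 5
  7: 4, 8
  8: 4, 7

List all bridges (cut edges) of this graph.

none

The edges on the cycle 4-8-7-4 are not bridges since each lies on that cycle.
Every edge lies on some cycle, so there are no bridges.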